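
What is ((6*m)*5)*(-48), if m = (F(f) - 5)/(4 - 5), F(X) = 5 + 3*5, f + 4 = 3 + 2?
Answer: 21600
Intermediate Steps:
f = 1 (f = -4 + (3 + 2) = -4 + 5 = 1)
F(X) = 20 (F(X) = 5 + 15 = 20)
m = -15 (m = (20 - 5)/(4 - 5) = 15/(-1) = 15*(-1) = -15)
((6*m)*5)*(-48) = ((6*(-15))*5)*(-48) = -90*5*(-48) = -450*(-48) = 21600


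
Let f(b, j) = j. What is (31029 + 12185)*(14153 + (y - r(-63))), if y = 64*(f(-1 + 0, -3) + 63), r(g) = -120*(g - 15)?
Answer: 373066462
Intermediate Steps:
r(g) = 1800 - 120*g (r(g) = -120*(-15 + g) = 1800 - 120*g)
y = 3840 (y = 64*(-3 + 63) = 64*60 = 3840)
(31029 + 12185)*(14153 + (y - r(-63))) = (31029 + 12185)*(14153 + (3840 - (1800 - 120*(-63)))) = 43214*(14153 + (3840 - (1800 + 7560))) = 43214*(14153 + (3840 - 1*9360)) = 43214*(14153 + (3840 - 9360)) = 43214*(14153 - 5520) = 43214*8633 = 373066462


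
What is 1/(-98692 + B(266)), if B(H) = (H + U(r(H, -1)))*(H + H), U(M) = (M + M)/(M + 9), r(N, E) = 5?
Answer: 1/43200 ≈ 2.3148e-5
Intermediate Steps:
U(M) = 2*M/(9 + M) (U(M) = (2*M)/(9 + M) = 2*M/(9 + M))
B(H) = 2*H*(5/7 + H) (B(H) = (H + 2*5/(9 + 5))*(H + H) = (H + 2*5/14)*(2*H) = (H + 2*5*(1/14))*(2*H) = (H + 5/7)*(2*H) = (5/7 + H)*(2*H) = 2*H*(5/7 + H))
1/(-98692 + B(266)) = 1/(-98692 + (2/7)*266*(5 + 7*266)) = 1/(-98692 + (2/7)*266*(5 + 1862)) = 1/(-98692 + (2/7)*266*1867) = 1/(-98692 + 141892) = 1/43200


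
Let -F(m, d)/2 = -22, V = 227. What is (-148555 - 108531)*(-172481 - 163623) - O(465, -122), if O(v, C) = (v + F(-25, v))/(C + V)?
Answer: 9072801458611/105 ≈ 8.6408e+10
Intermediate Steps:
F(m, d) = 44 (F(m, d) = -2*(-22) = 44)
O(v, C) = (44 + v)/(227 + C) (O(v, C) = (v + 44)/(C + 227) = (44 + v)/(227 + C))
(-148555 - 108531)*(-172481 - 163623) - O(465, -122) = (-148555 - 108531)*(-172481 - 163623) - (44 + 465)/(227 - 122) = -257086*(-336104) - 509/105 = 86407632944 - 509/105 = 9072801458611/105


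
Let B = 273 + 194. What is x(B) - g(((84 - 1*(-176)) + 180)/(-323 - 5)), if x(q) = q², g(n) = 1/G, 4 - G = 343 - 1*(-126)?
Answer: 101411386/465 ≈ 2.1809e+5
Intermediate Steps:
G = -465 (G = 4 - (343 - 1*(-126)) = 4 - (343 + 126) = 4 - 1*469 = 4 - 469 = -465)
B = 467
g(n) = -1/465 (g(n) = 1/(-465) = -1/465)
x(B) - g(((84 - 1*(-176)) + 180)/(-323 - 5)) = 467² - 1*(-1/465) = 218089 + 1/465 = 101411386/465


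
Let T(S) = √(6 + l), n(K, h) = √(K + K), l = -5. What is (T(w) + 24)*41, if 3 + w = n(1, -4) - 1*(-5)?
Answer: 1025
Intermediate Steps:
n(K, h) = √2*√K (n(K, h) = √(2*K) = √2*√K)
w = 2 + √2 (w = -3 + (√2*√1 - 1*(-5)) = -3 + (√2*1 + 5) = -3 + (√2 + 5) = -3 + (5 + √2) = 2 + √2 ≈ 3.4142)
T(S) = 1 (T(S) = √(6 - 5) = √1 = 1)
(T(w) + 24)*41 = (1 + 24)*41 = 25*41 = 1025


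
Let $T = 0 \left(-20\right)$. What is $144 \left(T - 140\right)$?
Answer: $-20160$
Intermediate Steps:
$T = 0$
$144 \left(T - 140\right) = 144 \left(0 - 140\right) = 144 \left(-140\right) = -20160$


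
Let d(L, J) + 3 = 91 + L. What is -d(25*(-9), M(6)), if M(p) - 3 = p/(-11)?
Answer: 137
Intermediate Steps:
M(p) = 3 - p/11 (M(p) = 3 + p/(-11) = 3 + p*(-1/11) = 3 - p/11)
d(L, J) = 88 + L (d(L, J) = -3 + (91 + L) = 88 + L)
-d(25*(-9), M(6)) = -(88 + 25*(-9)) = -(88 - 225) = -1*(-137) = 137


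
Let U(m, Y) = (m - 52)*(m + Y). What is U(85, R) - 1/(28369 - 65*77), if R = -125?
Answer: -30840481/23364 ≈ -1320.0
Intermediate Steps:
U(m, Y) = (-52 + m)*(Y + m)
U(85, R) - 1/(28369 - 65*77) = (85² - 52*(-125) - 52*85 - 125*85) - 1/(28369 - 65*77) = (7225 + 6500 - 4420 - 10625) - 1/(28369 - 5005) = -1320 - 1/23364 = -30840481/23364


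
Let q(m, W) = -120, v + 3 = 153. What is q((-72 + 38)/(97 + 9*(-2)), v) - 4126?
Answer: -4246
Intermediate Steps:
v = 150 (v = -3 + 153 = 150)
q((-72 + 38)/(97 + 9*(-2)), v) - 4126 = -120 - 4126 = -4246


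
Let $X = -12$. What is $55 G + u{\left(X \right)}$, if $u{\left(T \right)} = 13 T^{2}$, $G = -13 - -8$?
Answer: $1597$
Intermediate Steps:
$G = -5$ ($G = -13 + 8 = -5$)
$55 G + u{\left(X \right)} = 55 \left(-5\right) + 13 \left(-12\right)^{2} = -275 + 13 \cdot 144 = -275 + 1872 = 1597$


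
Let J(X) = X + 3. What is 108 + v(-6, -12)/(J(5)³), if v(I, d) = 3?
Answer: 55299/512 ≈ 108.01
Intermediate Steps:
J(X) = 3 + X
108 + v(-6, -12)/(J(5)³) = 108 + 3/(3 + 5)³ = 108 + 3/8³ = 108 + 3/512 = 55299/512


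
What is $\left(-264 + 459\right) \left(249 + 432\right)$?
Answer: $132795$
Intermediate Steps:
$\left(-264 + 459\right) \left(249 + 432\right) = 195 \cdot 681 = 132795$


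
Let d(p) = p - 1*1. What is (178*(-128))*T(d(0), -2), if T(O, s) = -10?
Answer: 227840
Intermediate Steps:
d(p) = -1 + p (d(p) = p - 1 = -1 + p)
(178*(-128))*T(d(0), -2) = (178*(-128))*(-10) = -22784*(-10) = 227840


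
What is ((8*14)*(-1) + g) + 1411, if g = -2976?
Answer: -1677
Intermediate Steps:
((8*14)*(-1) + g) + 1411 = ((8*14)*(-1) - 2976) + 1411 = (112*(-1) - 2976) + 1411 = (-112 - 2976) + 1411 = -3088 + 1411 = -1677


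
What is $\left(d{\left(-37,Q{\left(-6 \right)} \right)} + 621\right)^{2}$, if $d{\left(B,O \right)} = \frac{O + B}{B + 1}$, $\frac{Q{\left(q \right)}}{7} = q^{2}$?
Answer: $\frac{490223881}{1296} \approx 3.7826 \cdot 10^{5}$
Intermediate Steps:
$Q{\left(q \right)} = 7 q^{2}$
$d{\left(B,O \right)} = \frac{B + O}{1 + B}$
$\left(d{\left(-37,Q{\left(-6 \right)} \right)} + 621\right)^{2} = \left(\frac{-37 + 7 \left(-6\right)^{2}}{1 - 37} + 621\right)^{2} = \left(\frac{-37 + 7 \cdot 36}{-36} + 621\right)^{2} = \left(- \frac{-37 + 252}{36} + 621\right)^{2} = \left(\left(- \frac{1}{36}\right) 215 + 621\right)^{2} = \left(- \frac{215}{36} + 621\right)^{2} = \left(\frac{22141}{36}\right)^{2} = \frac{490223881}{1296}$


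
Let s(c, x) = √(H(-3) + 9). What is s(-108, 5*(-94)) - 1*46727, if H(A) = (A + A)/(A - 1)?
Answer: -46727 + √42/2 ≈ -46724.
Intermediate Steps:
H(A) = 2*A/(-1 + A) (H(A) = (2*A)/(-1 + A) = 2*A/(-1 + A))
s(c, x) = √42/2 (s(c, x) = √(2*(-3)/(-1 - 3) + 9) = √(2*(-3)/(-4) + 9) = √(2*(-3)*(-¼) + 9) = √(3/2 + 9) = √(21/2) = √42/2)
s(-108, 5*(-94)) - 1*46727 = √42/2 - 1*46727 = √42/2 - 46727 = -46727 + √42/2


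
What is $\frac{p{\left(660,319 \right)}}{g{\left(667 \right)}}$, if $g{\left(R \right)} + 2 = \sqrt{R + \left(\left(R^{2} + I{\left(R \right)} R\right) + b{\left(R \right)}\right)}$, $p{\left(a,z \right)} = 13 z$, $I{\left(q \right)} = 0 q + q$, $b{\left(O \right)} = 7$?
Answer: $\frac{319}{34248} + \frac{319 \sqrt{222613}}{34248} \approx 4.404$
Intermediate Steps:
$I{\left(q \right)} = q$ ($I{\left(q \right)} = 0 + q = q$)
$g{\left(R \right)} = -2 + \sqrt{7 + R + 2 R^{2}}$ ($g{\left(R \right)} = -2 + \sqrt{R + \left(\left(R^{2} + R R\right) + 7\right)} = -2 + \sqrt{R + \left(\left(R^{2} + R^{2}\right) + 7\right)} = -2 + \sqrt{R + \left(2 R^{2} + 7\right)} = -2 + \sqrt{R + \left(7 + 2 R^{2}\right)} = -2 + \sqrt{7 + R + 2 R^{2}}$)
$\frac{p{\left(660,319 \right)}}{g{\left(667 \right)}} = \frac{13 \cdot 319}{-2 + \sqrt{7 + 667 + 2 \cdot 667^{2}}} = \frac{4147}{-2 + \sqrt{7 + 667 + 2 \cdot 444889}} = \frac{4147}{-2 + \sqrt{7 + 667 + 889778}} = \frac{4147}{-2 + \sqrt{890452}} = \frac{4147}{-2 + 2 \sqrt{222613}}$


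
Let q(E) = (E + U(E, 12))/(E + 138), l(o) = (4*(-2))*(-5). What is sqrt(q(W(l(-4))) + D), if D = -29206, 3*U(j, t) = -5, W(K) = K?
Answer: I*sqrt(8328204726)/534 ≈ 170.9*I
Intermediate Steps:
l(o) = 40 (l(o) = -8*(-5) = 40)
U(j, t) = -5/3 (U(j, t) = (1/3)*(-5) = -5/3)
q(E) = (-5/3 + E)/(138 + E) (q(E) = (E - 5/3)/(E + 138) = (-5/3 + E)/(138 + E))
sqrt(q(W(l(-4))) + D) = sqrt((-5/3 + 40)/(138 + 40) - 29206) = sqrt((115/3)/178 - 29206) = sqrt((1/178)*(115/3) - 29206) = sqrt(115/534 - 29206) = sqrt(-15595889/534) = I*sqrt(8328204726)/534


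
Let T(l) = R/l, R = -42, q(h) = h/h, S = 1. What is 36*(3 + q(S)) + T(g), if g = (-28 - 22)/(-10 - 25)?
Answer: 573/5 ≈ 114.60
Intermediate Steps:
q(h) = 1
g = 10/7 (g = -50/(-35) = -50*(-1/35) = 10/7 ≈ 1.4286)
T(l) = -42/l
36*(3 + q(S)) + T(g) = 36*(3 + 1) - 42/10/7 = 36*4 - 42*7/10 = 144 - 147/5 = 573/5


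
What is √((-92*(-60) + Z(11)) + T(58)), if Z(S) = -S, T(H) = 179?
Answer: 6*√158 ≈ 75.419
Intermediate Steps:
√((-92*(-60) + Z(11)) + T(58)) = √((-92*(-60) - 1*11) + 179) = √((5520 - 11) + 179) = √(5509 + 179) = √5688 = 6*√158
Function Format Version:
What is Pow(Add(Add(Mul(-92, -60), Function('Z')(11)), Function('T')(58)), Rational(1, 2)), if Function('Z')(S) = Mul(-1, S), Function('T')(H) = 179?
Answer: Mul(6, Pow(158, Rational(1, 2))) ≈ 75.419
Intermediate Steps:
Pow(Add(Add(Mul(-92, -60), Function('Z')(11)), Function('T')(58)), Rational(1, 2)) = Pow(Add(Add(Mul(-92, -60), Mul(-1, 11)), 179), Rational(1, 2)) = Pow(Add(Add(5520, -11), 179), Rational(1, 2)) = Pow(Add(5509, 179), Rational(1, 2)) = Pow(5688, Rational(1, 2)) = Mul(6, Pow(158, Rational(1, 2)))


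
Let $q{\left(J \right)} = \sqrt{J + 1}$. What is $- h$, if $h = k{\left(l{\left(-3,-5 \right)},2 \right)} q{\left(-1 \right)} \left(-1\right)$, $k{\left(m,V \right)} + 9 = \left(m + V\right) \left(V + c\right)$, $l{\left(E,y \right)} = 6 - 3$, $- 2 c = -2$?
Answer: $0$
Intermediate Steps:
$c = 1$ ($c = \left(- \frac{1}{2}\right) \left(-2\right) = 1$)
$l{\left(E,y \right)} = 3$
$q{\left(J \right)} = \sqrt{1 + J}$
$k{\left(m,V \right)} = -9 + \left(1 + V\right) \left(V + m\right)$ ($k{\left(m,V \right)} = -9 + \left(m + V\right) \left(V + 1\right) = -9 + \left(V + m\right) \left(1 + V\right) = -9 + \left(1 + V\right) \left(V + m\right)$)
$h = 0$ ($h = \left(-9 + 2 + 3 + 2^{2} + 2 \cdot 3\right) \sqrt{1 - 1} \left(-1\right) = \left(-9 + 2 + 3 + 4 + 6\right) \sqrt{0} \left(-1\right) = 6 \cdot 0 \left(-1\right) = 0 \left(-1\right) = 0$)
$- h = \left(-1\right) 0 = 0$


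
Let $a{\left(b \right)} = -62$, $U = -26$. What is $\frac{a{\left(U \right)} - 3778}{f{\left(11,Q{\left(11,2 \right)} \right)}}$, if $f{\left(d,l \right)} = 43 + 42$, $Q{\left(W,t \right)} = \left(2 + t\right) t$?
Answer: $- \frac{768}{17} \approx -45.176$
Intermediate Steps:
$Q{\left(W,t \right)} = t \left(2 + t\right)$
$f{\left(d,l \right)} = 85$
$\frac{a{\left(U \right)} - 3778}{f{\left(11,Q{\left(11,2 \right)} \right)}} = \frac{-62 - 3778}{85} = \left(-62 - 3778\right) \frac{1}{85} = \left(-3840\right) \frac{1}{85} = - \frac{768}{17}$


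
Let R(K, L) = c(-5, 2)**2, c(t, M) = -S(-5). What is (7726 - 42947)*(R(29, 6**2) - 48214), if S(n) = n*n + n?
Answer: 1684056894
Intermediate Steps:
S(n) = n + n**2 (S(n) = n**2 + n = n + n**2)
c(t, M) = -20 (c(t, M) = -(-5)*(1 - 5) = -(-5)*(-4) = -1*20 = -20)
R(K, L) = 400 (R(K, L) = (-20)**2 = 400)
(7726 - 42947)*(R(29, 6**2) - 48214) = (7726 - 42947)*(400 - 48214) = -35221*(-47814) = 1684056894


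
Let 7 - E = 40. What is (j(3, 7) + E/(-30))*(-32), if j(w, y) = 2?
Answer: -496/5 ≈ -99.200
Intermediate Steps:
E = -33 (E = 7 - 1*40 = 7 - 40 = -33)
(j(3, 7) + E/(-30))*(-32) = (2 - 33/(-30))*(-32) = (2 - 33*(-1/30))*(-32) = (2 + 11/10)*(-32) = (31/10)*(-32) = -496/5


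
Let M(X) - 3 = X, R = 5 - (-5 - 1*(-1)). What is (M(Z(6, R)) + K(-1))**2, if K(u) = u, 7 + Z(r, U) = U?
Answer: 16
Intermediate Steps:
R = 9 (R = 5 - (-5 + 1) = 5 - 1*(-4) = 5 + 4 = 9)
Z(r, U) = -7 + U
M(X) = 3 + X
(M(Z(6, R)) + K(-1))**2 = ((3 + (-7 + 9)) - 1)**2 = ((3 + 2) - 1)**2 = (5 - 1)**2 = 4**2 = 16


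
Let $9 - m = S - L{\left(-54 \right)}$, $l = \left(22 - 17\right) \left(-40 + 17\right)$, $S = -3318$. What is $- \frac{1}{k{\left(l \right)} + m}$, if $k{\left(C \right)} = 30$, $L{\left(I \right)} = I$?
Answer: $- \frac{1}{3303} \approx -0.00030276$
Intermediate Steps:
$l = -115$ ($l = 5 \left(-23\right) = -115$)
$m = 3273$ ($m = 9 - \left(-3318 - -54\right) = 9 - \left(-3318 + 54\right) = 9 - -3264 = 9 + 3264 = 3273$)
$- \frac{1}{k{\left(l \right)} + m} = - \frac{1}{30 + 3273} = - \frac{1}{3303}$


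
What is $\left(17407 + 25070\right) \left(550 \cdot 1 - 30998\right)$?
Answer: $-1293339696$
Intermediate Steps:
$\left(17407 + 25070\right) \left(550 \cdot 1 - 30998\right) = 42477 \left(550 - 30998\right) = 42477 \left(-30448\right) = -1293339696$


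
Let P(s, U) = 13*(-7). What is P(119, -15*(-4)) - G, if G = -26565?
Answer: 26474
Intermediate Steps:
P(s, U) = -91
P(119, -15*(-4)) - G = -91 - 1*(-26565) = -91 + 26565 = 26474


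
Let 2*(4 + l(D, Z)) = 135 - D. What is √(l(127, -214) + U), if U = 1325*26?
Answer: 5*√1378 ≈ 185.61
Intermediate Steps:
l(D, Z) = 127/2 - D/2 (l(D, Z) = -4 + (135 - D)/2 = -4 + (135/2 - D/2) = 127/2 - D/2)
U = 34450
√(l(127, -214) + U) = √((127/2 - ½*127) + 34450) = √((127/2 - 127/2) + 34450) = √(0 + 34450) = √34450 = 5*√1378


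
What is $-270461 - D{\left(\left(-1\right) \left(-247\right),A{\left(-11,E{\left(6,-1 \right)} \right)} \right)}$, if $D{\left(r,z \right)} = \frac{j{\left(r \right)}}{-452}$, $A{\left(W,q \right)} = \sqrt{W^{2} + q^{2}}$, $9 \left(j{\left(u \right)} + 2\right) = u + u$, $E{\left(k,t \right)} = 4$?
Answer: $- \frac{275058718}{1017} \approx -2.7046 \cdot 10^{5}$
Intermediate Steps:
$j{\left(u \right)} = -2 + \frac{2 u}{9}$ ($j{\left(u \right)} = -2 + \frac{u + u}{9} = -2 + \frac{2 u}{9}$)
$D{\left(r,z \right)} = \frac{1}{226} - \frac{r}{2034}$ ($D{\left(r,z \right)} = \frac{-2 + \frac{2 r}{9}}{-452} = \left(-2 + \frac{2 r}{9}\right) \left(- \frac{1}{452}\right) = \frac{1}{226} - \frac{r}{2034}$)
$-270461 - D{\left(\left(-1\right) \left(-247\right),A{\left(-11,E{\left(6,-1 \right)} \right)} \right)} = -270461 - \left(\frac{1}{226} - \frac{\left(-1\right) \left(-247\right)}{2034}\right) = -270461 - \left(\frac{1}{226} - \frac{247}{2034}\right) = -270461 - - \frac{119}{1017} = -270461 + \frac{119}{1017} = - \frac{275058718}{1017}$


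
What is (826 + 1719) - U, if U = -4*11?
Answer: 2589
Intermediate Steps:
U = -44
(826 + 1719) - U = (826 + 1719) - 1*(-44) = 2545 + 44 = 2589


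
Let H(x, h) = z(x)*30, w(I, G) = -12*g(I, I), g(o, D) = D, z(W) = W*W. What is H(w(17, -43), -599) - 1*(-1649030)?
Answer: 2897510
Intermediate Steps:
z(W) = W**2
w(I, G) = -12*I
H(x, h) = 30*x**2 (H(x, h) = x**2*30 = 30*x**2)
H(w(17, -43), -599) - 1*(-1649030) = 30*(-12*17)**2 - 1*(-1649030) = 30*(-204)**2 + 1649030 = 30*41616 + 1649030 = 1248480 + 1649030 = 2897510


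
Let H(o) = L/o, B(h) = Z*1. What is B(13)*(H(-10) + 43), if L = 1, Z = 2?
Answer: 429/5 ≈ 85.800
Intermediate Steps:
B(h) = 2 (B(h) = 2*1 = 2)
H(o) = 1/o
B(13)*(H(-10) + 43) = 2*(1/(-10) + 43) = 2*(-⅒ + 43) = 2*(429/10) = 429/5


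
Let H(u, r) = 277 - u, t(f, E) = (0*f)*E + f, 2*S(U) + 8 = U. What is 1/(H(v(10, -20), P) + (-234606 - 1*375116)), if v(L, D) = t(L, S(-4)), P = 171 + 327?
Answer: -1/609455 ≈ -1.6408e-6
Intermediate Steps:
S(U) = -4 + U/2
P = 498
t(f, E) = f (t(f, E) = 0*E + f = 0 + f = f)
v(L, D) = L
1/(H(v(10, -20), P) + (-234606 - 1*375116)) = 1/((277 - 1*10) + (-234606 - 1*375116)) = 1/((277 - 10) + (-234606 - 375116)) = 1/(267 - 609722) = 1/(-609455) = -1/609455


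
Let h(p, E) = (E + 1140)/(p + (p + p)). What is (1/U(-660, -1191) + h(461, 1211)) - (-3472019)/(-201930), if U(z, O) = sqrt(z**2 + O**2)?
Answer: -480784983/31029910 + sqrt(206009)/618027 ≈ -15.494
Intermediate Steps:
U(z, O) = sqrt(O**2 + z**2)
h(p, E) = (1140 + E)/(3*p) (h(p, E) = (1140 + E)/(p + 2*p) = (1140 + E)/((3*p)) = (1140 + E)*(1/(3*p)) = (1140 + E)/(3*p))
(1/U(-660, -1191) + h(461, 1211)) - (-3472019)/(-201930) = (1/(sqrt((-1191)**2 + (-660)**2)) + (1/3)*(1140 + 1211)/461) - (-3472019)/(-201930) = (1/(sqrt(1418481 + 435600)) + (1/3)*(1/461)*2351) - (-3472019)*(-1)/201930 = (1/(sqrt(1854081)) + 2351/1383) - 1*3472019/201930 = (1/(3*sqrt(206009)) + 2351/1383) - 3472019/201930 = (sqrt(206009)/618027 + 2351/1383) - 3472019/201930 = (2351/1383 + sqrt(206009)/618027) - 3472019/201930 = -480784983/31029910 + sqrt(206009)/618027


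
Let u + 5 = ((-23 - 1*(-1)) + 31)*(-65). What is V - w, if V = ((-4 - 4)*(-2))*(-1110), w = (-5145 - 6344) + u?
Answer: -5681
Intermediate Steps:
u = -590 (u = -5 + ((-23 - 1*(-1)) + 31)*(-65) = -5 + ((-23 + 1) + 31)*(-65) = -5 + (-22 + 31)*(-65) = -5 + 9*(-65) = -5 - 585 = -590)
w = -12079 (w = (-5145 - 6344) - 590 = -11489 - 590 = -12079)
V = -17760 (V = -8*(-2)*(-1110) = 16*(-1110) = -17760)
V - w = -17760 - 1*(-12079) = -17760 + 12079 = -5681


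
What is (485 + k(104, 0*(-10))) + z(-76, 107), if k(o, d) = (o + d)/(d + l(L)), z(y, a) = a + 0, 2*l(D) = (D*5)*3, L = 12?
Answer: 26692/45 ≈ 593.16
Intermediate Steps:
l(D) = 15*D/2 (l(D) = ((D*5)*3)/2 = ((5*D)*3)/2 = (15*D)/2 = 15*D/2)
z(y, a) = a
k(o, d) = (d + o)/(90 + d) (k(o, d) = (o + d)/(d + (15/2)*12) = (d + o)/(d + 90) = (d + o)/(90 + d))
(485 + k(104, 0*(-10))) + z(-76, 107) = (485 + (0*(-10) + 104)/(90 + 0*(-10))) + 107 = (485 + (0 + 104)/(90 + 0)) + 107 = (485 + 104/90) + 107 = (485 + (1/90)*104) + 107 = (485 + 52/45) + 107 = 21877/45 + 107 = 26692/45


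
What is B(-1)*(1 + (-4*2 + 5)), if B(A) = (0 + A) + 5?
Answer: -8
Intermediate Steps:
B(A) = 5 + A (B(A) = A + 5 = 5 + A)
B(-1)*(1 + (-4*2 + 5)) = (5 - 1)*(1 + (-4*2 + 5)) = 4*(1 + (-8 + 5)) = 4*(1 - 3) = 4*(-2) = -8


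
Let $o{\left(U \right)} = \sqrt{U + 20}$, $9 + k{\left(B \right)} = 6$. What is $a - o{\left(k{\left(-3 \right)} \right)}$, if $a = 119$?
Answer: $119 - \sqrt{17} \approx 114.88$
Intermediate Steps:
$k{\left(B \right)} = -3$ ($k{\left(B \right)} = -9 + 6 = -3$)
$o{\left(U \right)} = \sqrt{20 + U}$
$a - o{\left(k{\left(-3 \right)} \right)} = 119 - \sqrt{20 - 3} = 119 - \sqrt{17}$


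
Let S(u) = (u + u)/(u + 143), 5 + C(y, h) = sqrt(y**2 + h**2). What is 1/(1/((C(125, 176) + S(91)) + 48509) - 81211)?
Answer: -15476056735090561/1256826043194370707295 + 81*sqrt(46601)/1256826043194370707295 ≈ -1.2314e-5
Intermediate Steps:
C(y, h) = -5 + sqrt(h**2 + y**2) (C(y, h) = -5 + sqrt(y**2 + h**2) = -5 + sqrt(h**2 + y**2))
S(u) = 2*u/(143 + u) (S(u) = (2*u)/(143 + u) = 2*u/(143 + u))
1/(1/((C(125, 176) + S(91)) + 48509) - 81211) = 1/(1/(((-5 + sqrt(176**2 + 125**2)) + 2*91/(143 + 91)) + 48509) - 81211) = 1/(1/(((-5 + sqrt(30976 + 15625)) + 2*91/234) + 48509) - 81211) = 1/(1/(((-5 + sqrt(46601)) + 2*91*(1/234)) + 48509) - 81211) = 1/(1/(((-5 + sqrt(46601)) + 7/9) + 48509) - 81211) = 1/(1/((-38/9 + sqrt(46601)) + 48509) - 81211) = 1/(1/(436543/9 + sqrt(46601)) - 81211) = 1/(-81211 + 1/(436543/9 + sqrt(46601)))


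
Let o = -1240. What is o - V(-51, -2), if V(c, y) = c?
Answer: -1189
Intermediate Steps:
o - V(-51, -2) = -1240 - 1*(-51) = -1240 + 51 = -1189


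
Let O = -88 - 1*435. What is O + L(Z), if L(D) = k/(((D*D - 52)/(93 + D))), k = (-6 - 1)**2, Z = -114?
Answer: -6770741/12944 ≈ -523.08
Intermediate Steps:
O = -523 (O = -88 - 435 = -523)
k = 49 (k = (-7)**2 = 49)
L(D) = 49*(93 + D)/(-52 + D**2) (L(D) = 49/(((D*D - 52)/(93 + D))) = 49/(((D**2 - 52)/(93 + D))) = 49/(((-52 + D**2)/(93 + D))) = 49*((93 + D)/(-52 + D**2)) = 49*(93 + D)/(-52 + D**2))
O + L(Z) = -523 + 49*(93 - 114)/(-52 + (-114)**2) = -523 + 49*(-21)/(-52 + 12996) = -523 + 49*(-21)/12944 = -523 + 49*(1/12944)*(-21) = -523 - 1029/12944 = -6770741/12944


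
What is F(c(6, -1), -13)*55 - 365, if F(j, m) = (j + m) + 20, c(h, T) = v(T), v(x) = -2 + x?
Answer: -145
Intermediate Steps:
c(h, T) = -2 + T
F(j, m) = 20 + j + m
F(c(6, -1), -13)*55 - 365 = (20 + (-2 - 1) - 13)*55 - 365 = (20 - 3 - 13)*55 - 365 = 4*55 - 365 = 220 - 365 = -145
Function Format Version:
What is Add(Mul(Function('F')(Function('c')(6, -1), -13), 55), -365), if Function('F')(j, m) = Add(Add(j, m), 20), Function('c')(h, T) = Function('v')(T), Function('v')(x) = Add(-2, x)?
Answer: -145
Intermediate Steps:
Function('c')(h, T) = Add(-2, T)
Function('F')(j, m) = Add(20, j, m)
Add(Mul(Function('F')(Function('c')(6, -1), -13), 55), -365) = Add(Mul(Add(20, Add(-2, -1), -13), 55), -365) = Add(Mul(Add(20, -3, -13), 55), -365) = Add(Mul(4, 55), -365) = Add(220, -365) = -145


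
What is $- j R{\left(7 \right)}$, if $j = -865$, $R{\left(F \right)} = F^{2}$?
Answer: $42385$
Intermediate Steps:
$- j R{\left(7 \right)} = \left(-1\right) \left(-865\right) 7^{2} = 865 \cdot 49 = 42385$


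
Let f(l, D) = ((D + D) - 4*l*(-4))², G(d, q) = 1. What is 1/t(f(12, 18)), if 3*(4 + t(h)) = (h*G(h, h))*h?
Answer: 1/900778748 ≈ 1.1102e-9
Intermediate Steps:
f(l, D) = (2*D + 16*l)² (f(l, D) = (2*D - 4*l*(-4))² = (2*D + 16*l)²)
t(h) = -4 + h²/3 (t(h) = -4 + ((h*1)*h)/3 = -4 + (h*h)/3 = -4 + h²/3)
1/t(f(12, 18)) = 1/(-4 + (4*(18 + 8*12)²)²/3) = 1/(-4 + (4*(18 + 96)²)²/3) = 1/(-4 + (4*114²)²/3) = 1/(-4 + (4*12996)²/3) = 1/(-4 + (⅓)*51984²) = 1/(-4 + (⅓)*2702336256) = 1/(-4 + 900778752) = 1/900778748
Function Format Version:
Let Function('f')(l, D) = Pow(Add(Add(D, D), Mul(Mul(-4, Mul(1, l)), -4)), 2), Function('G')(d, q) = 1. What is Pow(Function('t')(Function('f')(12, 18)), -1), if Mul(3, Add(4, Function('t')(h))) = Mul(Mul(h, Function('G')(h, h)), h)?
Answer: Rational(1, 900778748) ≈ 1.1102e-9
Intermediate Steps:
Function('f')(l, D) = Pow(Add(Mul(2, D), Mul(16, l)), 2) (Function('f')(l, D) = Pow(Add(Mul(2, D), Mul(Mul(-4, l), -4)), 2) = Pow(Add(Mul(2, D), Mul(16, l)), 2))
Function('t')(h) = Add(-4, Mul(Rational(1, 3), Pow(h, 2))) (Function('t')(h) = Add(-4, Mul(Rational(1, 3), Mul(Mul(h, 1), h))) = Add(-4, Mul(Rational(1, 3), Mul(h, h))) = Add(-4, Mul(Rational(1, 3), Pow(h, 2))))
Pow(Function('t')(Function('f')(12, 18)), -1) = Pow(Add(-4, Mul(Rational(1, 3), Pow(Mul(4, Pow(Add(18, Mul(8, 12)), 2)), 2))), -1) = Pow(Add(-4, Mul(Rational(1, 3), Pow(Mul(4, Pow(Add(18, 96), 2)), 2))), -1) = Pow(Add(-4, Mul(Rational(1, 3), Pow(Mul(4, Pow(114, 2)), 2))), -1) = Pow(Add(-4, Mul(Rational(1, 3), Pow(Mul(4, 12996), 2))), -1) = Pow(Add(-4, Mul(Rational(1, 3), Pow(51984, 2))), -1) = Pow(Add(-4, Mul(Rational(1, 3), 2702336256)), -1) = Pow(Add(-4, 900778752), -1) = Pow(900778748, -1) = Rational(1, 900778748)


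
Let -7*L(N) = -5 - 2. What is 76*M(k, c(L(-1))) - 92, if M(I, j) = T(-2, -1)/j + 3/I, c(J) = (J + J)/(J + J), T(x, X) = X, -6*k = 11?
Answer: -3216/11 ≈ -292.36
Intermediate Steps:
L(N) = 1 (L(N) = -(-5 - 2)/7 = -1/7*(-7) = 1)
k = -11/6 (k = -1/6*11 = -11/6 ≈ -1.8333)
c(J) = 1 (c(J) = (2*J)/((2*J)) = (2*J)*(1/(2*J)) = 1)
M(I, j) = -1/j + 3/I
76*M(k, c(L(-1))) - 92 = 76*(-1/1 + 3/(-11/6)) - 92 = 76*(-1*1 + 3*(-6/11)) - 92 = 76*(-1 - 18/11) - 92 = 76*(-29/11) - 92 = -2204/11 - 92 = -3216/11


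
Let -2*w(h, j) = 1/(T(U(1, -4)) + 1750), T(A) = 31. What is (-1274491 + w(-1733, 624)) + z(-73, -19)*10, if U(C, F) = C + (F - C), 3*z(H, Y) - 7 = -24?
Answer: -13619816369/10686 ≈ -1.2745e+6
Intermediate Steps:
z(H, Y) = -17/3 (z(H, Y) = 7/3 + (1/3)*(-24) = 7/3 - 8 = -17/3)
U(C, F) = F
w(h, j) = -1/3562 (w(h, j) = -1/(2*(31 + 1750)) = -1/2/1781 = -1/2*1/1781 = -1/3562)
(-1274491 + w(-1733, 624)) + z(-73, -19)*10 = (-1274491 - 1/3562) - 17/3*10 = -4539736943/3562 - 170/3 = -13619816369/10686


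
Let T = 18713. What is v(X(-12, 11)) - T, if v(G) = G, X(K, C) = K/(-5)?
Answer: -93553/5 ≈ -18711.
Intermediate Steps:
X(K, C) = -K/5 (X(K, C) = K*(-1/5) = -K/5)
v(X(-12, 11)) - T = -1/5*(-12) - 1*18713 = 12/5 - 18713 = -93553/5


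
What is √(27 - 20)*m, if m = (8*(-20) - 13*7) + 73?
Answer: -178*√7 ≈ -470.94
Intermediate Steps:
m = -178 (m = (-160 - 91) + 73 = -251 + 73 = -178)
√(27 - 20)*m = √(27 - 20)*(-178) = √7*(-178) = -178*√7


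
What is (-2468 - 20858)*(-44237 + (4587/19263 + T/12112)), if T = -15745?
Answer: 40125910389800123/38885576 ≈ 1.0319e+9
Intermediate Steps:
(-2468 - 20858)*(-44237 + (4587/19263 + T/12112)) = (-2468 - 20858)*(-44237 + (4587/19263 - 15745/12112)) = -23326*(-44237 + (4587*(1/19263) - 15745*1/12112)) = -23326*(-44237 + (1529/6421 - 15745/12112)) = -23326*(-44237 - 82579397/77771152) = -23326*(-3440445030421/77771152) = 40125910389800123/38885576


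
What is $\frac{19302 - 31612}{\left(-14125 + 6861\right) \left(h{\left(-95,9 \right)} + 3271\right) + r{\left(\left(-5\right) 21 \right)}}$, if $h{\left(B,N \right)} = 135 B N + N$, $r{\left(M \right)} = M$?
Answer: $- \frac{2462}{162924235} \approx -1.5111 \cdot 10^{-5}$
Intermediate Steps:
$h{\left(B,N \right)} = N + 135 B N$ ($h{\left(B,N \right)} = 135 B N + N = N + 135 B N$)
$\frac{19302 - 31612}{\left(-14125 + 6861\right) \left(h{\left(-95,9 \right)} + 3271\right) + r{\left(\left(-5\right) 21 \right)}} = \frac{19302 - 31612}{\left(-14125 + 6861\right) \left(9 \left(1 + 135 \left(-95\right)\right) + 3271\right) - 105} = - \frac{12310}{- 7264 \left(9 \left(1 - 12825\right) + 3271\right) - 105} = - \frac{12310}{- 7264 \left(9 \left(-12824\right) + 3271\right) - 105} = - \frac{12310}{- 7264 \left(-115416 + 3271\right) - 105} = - \frac{12310}{\left(-7264\right) \left(-112145\right) - 105} = - \frac{12310}{814621280 - 105} = - \frac{12310}{814621175} = \left(-12310\right) \frac{1}{814621175} = - \frac{2462}{162924235}$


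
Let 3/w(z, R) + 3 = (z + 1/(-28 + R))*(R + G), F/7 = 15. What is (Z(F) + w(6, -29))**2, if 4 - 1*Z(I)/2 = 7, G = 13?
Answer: 1151448489/31663129 ≈ 36.366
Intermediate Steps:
F = 105 (F = 7*15 = 105)
Z(I) = -6 (Z(I) = 8 - 2*7 = 8 - 14 = -6)
w(z, R) = 3/(-3 + (13 + R)*(z + 1/(-28 + R))) (w(z, R) = 3/(-3 + (z + 1/(-28 + R))*(R + 13)) = 3/(-3 + (z + 1/(-28 + R))*(13 + R)) = 3/(-3 + (13 + R)*(z + 1/(-28 + R))))
(Z(F) + w(6, -29))**2 = (-6 + 3*(28 - 1*(-29))/(-97 + 2*(-29) + 364*6 - 1*6*(-29)**2 + 15*(-29)*6))**2 = (-6 + 3*(28 + 29)/(-97 - 58 + 2184 - 1*6*841 - 2610))**2 = (-6 + 3*57/(-97 - 58 + 2184 - 5046 - 2610))**2 = (-6 + 3*57/(-5627))**2 = (-6 + 3*(-1/5627)*57)**2 = (-6 - 171/5627)**2 = (-33933/5627)**2 = 1151448489/31663129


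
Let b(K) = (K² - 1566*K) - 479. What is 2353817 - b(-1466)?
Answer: -2090616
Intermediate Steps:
b(K) = -479 + K² - 1566*K
2353817 - b(-1466) = 2353817 - (-479 + (-1466)² - 1566*(-1466)) = 2353817 - (-479 + 2149156 + 2295756) = 2353817 - 1*4444433 = 2353817 - 4444433 = -2090616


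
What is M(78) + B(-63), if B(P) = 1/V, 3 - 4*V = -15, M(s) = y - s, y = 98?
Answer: 182/9 ≈ 20.222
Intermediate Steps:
M(s) = 98 - s
V = 9/2 (V = 3/4 - 1/4*(-15) = 3/4 + 15/4 = 9/2 ≈ 4.5000)
B(P) = 2/9 (B(P) = 1/(9/2) = 2/9)
M(78) + B(-63) = (98 - 1*78) + 2/9 = (98 - 78) + 2/9 = 20 + 2/9 = 182/9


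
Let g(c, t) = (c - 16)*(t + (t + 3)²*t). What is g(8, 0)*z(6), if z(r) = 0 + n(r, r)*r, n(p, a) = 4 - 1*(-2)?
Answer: 0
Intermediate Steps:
n(p, a) = 6 (n(p, a) = 4 + 2 = 6)
g(c, t) = (-16 + c)*(t + t*(3 + t)²) (g(c, t) = (-16 + c)*(t + (3 + t)²*t) = (-16 + c)*(t + t*(3 + t)²))
z(r) = 6*r (z(r) = 0 + 6*r = 6*r)
g(8, 0)*z(6) = (0*(-16 + 8 - 16*(3 + 0)² + 8*(3 + 0)²))*(6*6) = (0*(-16 + 8 - 16*3² + 8*3²))*36 = (0*(-16 + 8 - 16*9 + 8*9))*36 = (0*(-16 + 8 - 144 + 72))*36 = (0*(-80))*36 = 0*36 = 0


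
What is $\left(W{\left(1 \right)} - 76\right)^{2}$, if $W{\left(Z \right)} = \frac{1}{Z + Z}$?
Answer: $\frac{22801}{4} \approx 5700.3$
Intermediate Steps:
$W{\left(Z \right)} = \frac{1}{2 Z}$
$\left(W{\left(1 \right)} - 76\right)^{2} = \left(\frac{1}{2 \cdot 1} - 76\right)^{2} = \left(\frac{1}{2} \cdot 1 - 76\right)^{2} = \left(\frac{1}{2} - 76\right)^{2} = \left(- \frac{151}{2}\right)^{2} = \frac{22801}{4}$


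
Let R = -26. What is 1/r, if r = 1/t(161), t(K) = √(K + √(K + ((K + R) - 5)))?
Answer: √(161 + √291) ≈ 13.344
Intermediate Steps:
t(K) = √(K + √(-31 + 2*K)) (t(K) = √(K + √(K + ((K - 26) - 5))) = √(K + √(K + ((-26 + K) - 5))) = √(K + √(K + (-31 + K))) = √(K + √(-31 + 2*K)))
r = (161 + √291)^(-½) (r = 1/(√(161 + √(-31 + 2*161))) = 1/(√(161 + √(-31 + 322))) = 1/(√(161 + √291)) = (161 + √291)^(-½) ≈ 0.074941)
1/r = 1/((161 + √291)^(-½)) = √(161 + √291)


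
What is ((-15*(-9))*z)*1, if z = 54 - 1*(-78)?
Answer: 17820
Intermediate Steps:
z = 132 (z = 54 + 78 = 132)
((-15*(-9))*z)*1 = (-15*(-9)*132)*1 = (135*132)*1 = 17820*1 = 17820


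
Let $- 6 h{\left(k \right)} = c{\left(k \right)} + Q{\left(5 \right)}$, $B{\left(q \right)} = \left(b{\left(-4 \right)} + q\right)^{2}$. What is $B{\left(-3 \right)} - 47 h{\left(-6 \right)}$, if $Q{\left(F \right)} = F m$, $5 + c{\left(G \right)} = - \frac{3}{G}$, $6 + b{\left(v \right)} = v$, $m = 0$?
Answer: $\frac{535}{4} \approx 133.75$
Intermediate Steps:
$b{\left(v \right)} = -6 + v$
$c{\left(G \right)} = -5 - \frac{3}{G}$
$B{\left(q \right)} = \left(-10 + q\right)^{2}$ ($B{\left(q \right)} = \left(\left(-6 - 4\right) + q\right)^{2} = \left(-10 + q\right)^{2}$)
$Q{\left(F \right)} = 0$ ($Q{\left(F \right)} = F 0 = 0$)
$h{\left(k \right)} = \frac{5}{6} + \frac{1}{2 k}$ ($h{\left(k \right)} = - \frac{\left(-5 - \frac{3}{k}\right) + 0}{6} = - \frac{-5 - \frac{3}{k}}{6} = \frac{5}{6} + \frac{1}{2 k}$)
$B{\left(-3 \right)} - 47 h{\left(-6 \right)} = \left(-10 - 3\right)^{2} - 47 \frac{3 + 5 \left(-6\right)}{6 \left(-6\right)} = \left(-13\right)^{2} - 47 \cdot \frac{1}{6} \left(- \frac{1}{6}\right) \left(3 - 30\right) = 169 - 47 \cdot \frac{1}{6} \left(- \frac{1}{6}\right) \left(-27\right) = 169 - \frac{141}{4} = \frac{535}{4}$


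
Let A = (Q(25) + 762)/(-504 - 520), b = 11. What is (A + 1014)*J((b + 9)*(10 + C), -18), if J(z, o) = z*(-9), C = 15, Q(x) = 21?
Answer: -1167247125/256 ≈ -4.5596e+6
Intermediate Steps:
J(z, o) = -9*z
A = -783/1024 (A = (21 + 762)/(-504 - 520) = 783/(-1024) = 783*(-1/1024) = -783/1024 ≈ -0.76465)
(A + 1014)*J((b + 9)*(10 + C), -18) = (-783/1024 + 1014)*(-9*(11 + 9)*(10 + 15)) = 1037553*(-180*25)/1024 = 1037553*(-9*500)/1024 = (1037553/1024)*(-4500) = -1167247125/256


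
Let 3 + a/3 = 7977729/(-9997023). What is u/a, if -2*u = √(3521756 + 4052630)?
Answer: 3332341*√7574386/75937596 ≈ 120.77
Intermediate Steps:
u = -√7574386/2 (u = -√(3521756 + 4052630)/2 = -√7574386/2 ≈ -1376.1)
a = -37968798/3332341 (a = -9 + 3*(7977729/(-9997023)) = -9 + 3*(7977729*(-1/9997023)) = -9 + 3*(-2659243/3332341) = -9 - 7977729/3332341 = -37968798/3332341 ≈ -11.394)
u/a = (-√7574386/2)/(-37968798/3332341) = -√7574386/2*(-3332341/37968798) = 3332341*√7574386/75937596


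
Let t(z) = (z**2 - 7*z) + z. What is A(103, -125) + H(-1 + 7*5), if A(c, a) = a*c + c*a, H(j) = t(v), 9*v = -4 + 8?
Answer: -2085950/81 ≈ -25752.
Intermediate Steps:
v = 4/9 (v = (-4 + 8)/9 = (1/9)*4 = 4/9 ≈ 0.44444)
t(z) = z**2 - 6*z
H(j) = -200/81 (H(j) = 4*(-6 + 4/9)/9 = (4/9)*(-50/9) = -200/81)
A(c, a) = 2*a*c (A(c, a) = a*c + a*c = 2*a*c)
A(103, -125) + H(-1 + 7*5) = 2*(-125)*103 - 200/81 = -25750 - 200/81 = -2085950/81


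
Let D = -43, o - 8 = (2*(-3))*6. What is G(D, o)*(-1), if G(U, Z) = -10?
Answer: 10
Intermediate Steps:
o = -28 (o = 8 + (2*(-3))*6 = 8 - 6*6 = 8 - 36 = -28)
G(D, o)*(-1) = -10*(-1) = 10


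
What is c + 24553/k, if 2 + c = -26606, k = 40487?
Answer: -1077253543/40487 ≈ -26607.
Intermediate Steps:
c = -26608 (c = -2 - 26606 = -26608)
c + 24553/k = -26608 + 24553/40487 = -1077253543/40487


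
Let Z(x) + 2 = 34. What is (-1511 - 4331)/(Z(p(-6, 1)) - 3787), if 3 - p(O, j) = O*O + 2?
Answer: 5842/3755 ≈ 1.5558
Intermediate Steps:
p(O, j) = 1 - O² (p(O, j) = 3 - (O*O + 2) = 3 - (O² + 2) = 3 - (2 + O²) = 3 + (-2 - O²) = 1 - O²)
Z(x) = 32 (Z(x) = -2 + 34 = 32)
(-1511 - 4331)/(Z(p(-6, 1)) - 3787) = (-1511 - 4331)/(32 - 3787) = -5842/(-3755) = -5842*(-1/3755) = 5842/3755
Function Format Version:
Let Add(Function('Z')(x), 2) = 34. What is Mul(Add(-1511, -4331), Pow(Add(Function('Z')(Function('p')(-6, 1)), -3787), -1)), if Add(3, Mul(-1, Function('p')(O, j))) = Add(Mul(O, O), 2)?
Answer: Rational(5842, 3755) ≈ 1.5558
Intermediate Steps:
Function('p')(O, j) = Add(1, Mul(-1, Pow(O, 2))) (Function('p')(O, j) = Add(3, Mul(-1, Add(Mul(O, O), 2))) = Add(3, Mul(-1, Add(Pow(O, 2), 2))) = Add(3, Mul(-1, Add(2, Pow(O, 2)))) = Add(3, Add(-2, Mul(-1, Pow(O, 2)))) = Add(1, Mul(-1, Pow(O, 2))))
Function('Z')(x) = 32 (Function('Z')(x) = Add(-2, 34) = 32)
Mul(Add(-1511, -4331), Pow(Add(Function('Z')(Function('p')(-6, 1)), -3787), -1)) = Mul(Add(-1511, -4331), Pow(Add(32, -3787), -1)) = Mul(-5842, Pow(-3755, -1)) = Mul(-5842, Rational(-1, 3755)) = Rational(5842, 3755)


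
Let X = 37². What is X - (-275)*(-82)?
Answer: -21181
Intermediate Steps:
X = 1369
X - (-275)*(-82) = 1369 - (-275)*(-82) = 1369 - 1*22550 = 1369 - 22550 = -21181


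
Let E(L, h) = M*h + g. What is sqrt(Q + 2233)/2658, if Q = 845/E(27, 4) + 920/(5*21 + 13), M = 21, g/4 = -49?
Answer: sqrt(6094776877)/4391016 ≈ 0.017779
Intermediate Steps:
g = -196 (g = 4*(-49) = -196)
E(L, h) = -196 + 21*h (E(L, h) = 21*h - 196 = -196 + 21*h)
Q = 1665/6608 (Q = 845/(-196 + 21*4) + 920/(5*21 + 13) = 845/(-196 + 84) + 920/(105 + 13) = 845/(-112) + 920/118 = 845*(-1/112) + 920*(1/118) = -845/112 + 460/59 = 1665/6608 ≈ 0.25197)
sqrt(Q + 2233)/2658 = sqrt(1665/6608 + 2233)/2658 = sqrt(14757329/6608)*(1/2658) = (sqrt(6094776877)/1652)*(1/2658) = sqrt(6094776877)/4391016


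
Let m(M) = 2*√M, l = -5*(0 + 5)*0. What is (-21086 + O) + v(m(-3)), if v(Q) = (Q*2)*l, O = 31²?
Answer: -20125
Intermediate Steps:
l = 0 (l = -25*0 = -5*0 = 0)
O = 961
v(Q) = 0 (v(Q) = (Q*2)*0 = (2*Q)*0 = 0)
(-21086 + O) + v(m(-3)) = (-21086 + 961) + 0 = -20125 + 0 = -20125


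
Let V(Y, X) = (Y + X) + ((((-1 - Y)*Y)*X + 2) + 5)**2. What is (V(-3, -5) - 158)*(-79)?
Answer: -95037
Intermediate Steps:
V(Y, X) = X + Y + (7 + X*Y*(-1 - Y))**2 (V(Y, X) = (X + Y) + (((Y*(-1 - Y))*X + 2) + 5)**2 = (X + Y) + ((X*Y*(-1 - Y) + 2) + 5)**2 = (X + Y) + ((2 + X*Y*(-1 - Y)) + 5)**2 = (X + Y) + (7 + X*Y*(-1 - Y))**2 = X + Y + (7 + X*Y*(-1 - Y))**2)
(V(-3, -5) - 158)*(-79) = ((-5 - 3 + (-7 - 5*(-3) - 5*(-3)**2)**2) - 158)*(-79) = ((-5 - 3 + (-7 + 15 - 5*9)**2) - 158)*(-79) = ((-5 - 3 + (-7 + 15 - 45)**2) - 158)*(-79) = ((-5 - 3 + (-37)**2) - 158)*(-79) = ((-5 - 3 + 1369) - 158)*(-79) = (1361 - 158)*(-79) = 1203*(-79) = -95037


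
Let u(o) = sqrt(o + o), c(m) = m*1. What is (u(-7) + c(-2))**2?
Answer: (2 - I*sqrt(14))**2 ≈ -10.0 - 14.967*I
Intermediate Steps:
c(m) = m
u(o) = sqrt(2)*sqrt(o) (u(o) = sqrt(2*o) = sqrt(2)*sqrt(o))
(u(-7) + c(-2))**2 = (sqrt(2)*sqrt(-7) - 2)**2 = (sqrt(2)*(I*sqrt(7)) - 2)**2 = (I*sqrt(14) - 2)**2 = (-2 + I*sqrt(14))**2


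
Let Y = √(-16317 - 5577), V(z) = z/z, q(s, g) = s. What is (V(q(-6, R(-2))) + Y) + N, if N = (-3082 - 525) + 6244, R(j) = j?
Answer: 2638 + I*√21894 ≈ 2638.0 + 147.97*I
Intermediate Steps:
V(z) = 1
Y = I*√21894 (Y = √(-21894) = I*√21894 ≈ 147.97*I)
N = 2637 (N = -3607 + 6244 = 2637)
(V(q(-6, R(-2))) + Y) + N = (1 + I*√21894) + 2637 = 2638 + I*√21894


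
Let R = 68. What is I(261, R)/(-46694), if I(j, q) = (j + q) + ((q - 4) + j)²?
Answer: -52977/23347 ≈ -2.2691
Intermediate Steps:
I(j, q) = j + q + (-4 + j + q)² (I(j, q) = (j + q) + ((-4 + q) + j)² = (j + q) + (-4 + j + q)² = j + q + (-4 + j + q)²)
I(261, R)/(-46694) = (261 + 68 + (-4 + 261 + 68)²)/(-46694) = (261 + 68 + 325²)*(-1/46694) = (261 + 68 + 105625)*(-1/46694) = 105954*(-1/46694) = -52977/23347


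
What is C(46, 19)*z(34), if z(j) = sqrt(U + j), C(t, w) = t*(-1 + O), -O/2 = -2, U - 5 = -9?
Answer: 138*sqrt(30) ≈ 755.86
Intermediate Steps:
U = -4 (U = 5 - 9 = -4)
O = 4 (O = -2*(-2) = 4)
C(t, w) = 3*t (C(t, w) = t*(-1 + 4) = t*3 = 3*t)
z(j) = sqrt(-4 + j)
C(46, 19)*z(34) = (3*46)*sqrt(-4 + 34) = 138*sqrt(30)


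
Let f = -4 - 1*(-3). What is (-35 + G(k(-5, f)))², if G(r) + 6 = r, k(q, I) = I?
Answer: 1764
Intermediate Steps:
f = -1 (f = -4 + 3 = -1)
G(r) = -6 + r
(-35 + G(k(-5, f)))² = (-35 + (-6 - 1))² = (-35 - 7)² = (-42)² = 1764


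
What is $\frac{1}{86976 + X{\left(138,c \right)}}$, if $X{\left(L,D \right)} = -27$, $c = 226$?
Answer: $\frac{1}{86949} \approx 1.1501 \cdot 10^{-5}$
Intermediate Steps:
$\frac{1}{86976 + X{\left(138,c \right)}} = \frac{1}{86976 - 27} = \frac{1}{86949}$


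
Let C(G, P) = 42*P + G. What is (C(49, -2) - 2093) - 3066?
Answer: -5194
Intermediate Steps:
C(G, P) = G + 42*P
(C(49, -2) - 2093) - 3066 = ((49 + 42*(-2)) - 2093) - 3066 = ((49 - 84) - 2093) - 3066 = (-35 - 2093) - 3066 = -2128 - 3066 = -5194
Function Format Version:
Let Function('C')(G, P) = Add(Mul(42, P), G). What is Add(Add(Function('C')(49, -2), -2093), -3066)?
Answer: -5194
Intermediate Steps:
Function('C')(G, P) = Add(G, Mul(42, P))
Add(Add(Function('C')(49, -2), -2093), -3066) = Add(Add(Add(49, Mul(42, -2)), -2093), -3066) = Add(Add(Add(49, -84), -2093), -3066) = Add(Add(-35, -2093), -3066) = Add(-2128, -3066) = -5194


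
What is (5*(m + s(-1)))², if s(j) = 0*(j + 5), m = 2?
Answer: 100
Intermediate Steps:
s(j) = 0 (s(j) = 0*(5 + j) = 0)
(5*(m + s(-1)))² = (5*(2 + 0))² = (5*2)² = 10² = 100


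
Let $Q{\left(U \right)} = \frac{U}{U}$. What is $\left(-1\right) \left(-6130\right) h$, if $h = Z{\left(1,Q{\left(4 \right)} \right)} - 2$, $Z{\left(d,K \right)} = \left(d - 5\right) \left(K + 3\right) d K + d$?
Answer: $-104210$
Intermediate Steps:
$Q{\left(U \right)} = 1$
$Z{\left(d,K \right)} = d + K d \left(-5 + d\right) \left(3 + K\right)$ ($Z{\left(d,K \right)} = \left(-5 + d\right) \left(3 + K\right) d K + d = d \left(-5 + d\right) \left(3 + K\right) K + d = K d \left(-5 + d\right) \left(3 + K\right) + d = d + K d \left(-5 + d\right) \left(3 + K\right)$)
$h = -17$ ($h = 1 \left(1 - 15 - 5 \cdot 1^{2} + 1 \cdot 1^{2} + 3 \cdot 1 \cdot 1\right) - 2 = 1 \left(1 - 15 - 5 + 1 \cdot 1 + 3\right) - 2 = 1 \left(1 - 15 - 5 + 1 + 3\right) - 2 = 1 \left(-15\right) - 2 = -15 - 2 = -17$)
$\left(-1\right) \left(-6130\right) h = \left(-1\right) \left(-6130\right) \left(-17\right) = 6130 \left(-17\right) = -104210$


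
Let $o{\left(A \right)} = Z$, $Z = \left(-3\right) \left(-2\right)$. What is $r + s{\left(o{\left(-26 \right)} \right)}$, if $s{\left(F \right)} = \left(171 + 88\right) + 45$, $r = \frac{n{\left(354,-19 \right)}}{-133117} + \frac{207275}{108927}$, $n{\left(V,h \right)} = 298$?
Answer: $\frac{4435570145465}{14500035459} \approx 305.9$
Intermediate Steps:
$Z = 6$
$o{\left(A \right)} = 6$
$r = \frac{27559365929}{14500035459}$ ($r = \frac{298}{-133117} + \frac{207275}{108927} = 298 \left(- \frac{1}{133117}\right) + 207275 \cdot \frac{1}{108927} = - \frac{298}{133117} + \frac{207275}{108927} = \frac{27559365929}{14500035459} \approx 1.9006$)
$s{\left(F \right)} = 304$ ($s{\left(F \right)} = 259 + 45 = 304$)
$r + s{\left(o{\left(-26 \right)} \right)} = \frac{27559365929}{14500035459} + 304 = \frac{4435570145465}{14500035459}$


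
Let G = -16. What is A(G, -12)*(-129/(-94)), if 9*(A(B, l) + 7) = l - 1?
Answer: -1634/141 ≈ -11.589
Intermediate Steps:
A(B, l) = -64/9 + l/9 (A(B, l) = -7 + (l - 1)/9 = -7 + (-1 + l)/9 = -7 + (-⅑ + l/9) = -64/9 + l/9)
A(G, -12)*(-129/(-94)) = (-64/9 + (⅑)*(-12))*(-129/(-94)) = (-64/9 - 4/3)*(-129*(-1/94)) = -76/9*129/94 = -1634/141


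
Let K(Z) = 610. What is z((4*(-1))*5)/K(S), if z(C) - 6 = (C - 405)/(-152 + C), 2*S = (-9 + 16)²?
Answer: 1457/104920 ≈ 0.013887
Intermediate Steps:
S = 49/2 (S = (-9 + 16)²/2 = (½)*7² = (½)*49 = 49/2 ≈ 24.500)
z(C) = 6 + (-405 + C)/(-152 + C) (z(C) = 6 + (C - 405)/(-152 + C) = 6 + (-405 + C)/(-152 + C))
z((4*(-1))*5)/K(S) = ((-1317 + 7*((4*(-1))*5))/(-152 + (4*(-1))*5))/610 = ((-1317 + 7*(-4*5))/(-152 - 4*5))*(1/610) = ((-1317 + 7*(-20))/(-152 - 20))*(1/610) = ((-1317 - 140)/(-172))*(1/610) = -1/172*(-1457)*(1/610) = (1457/172)*(1/610) = 1457/104920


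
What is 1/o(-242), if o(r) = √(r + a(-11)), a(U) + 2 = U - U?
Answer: -I*√61/122 ≈ -0.064018*I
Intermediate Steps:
a(U) = -2 (a(U) = -2 + (U - U) = -2 + 0 = -2)
o(r) = √(-2 + r) (o(r) = √(r - 2) = √(-2 + r))
1/o(-242) = 1/(√(-2 - 242)) = 1/(√(-244)) = 1/(2*I*√61) = -I*√61/122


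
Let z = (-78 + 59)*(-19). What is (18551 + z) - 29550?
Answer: -10638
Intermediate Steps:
z = 361 (z = -19*(-19) = 361)
(18551 + z) - 29550 = (18551 + 361) - 29550 = 18912 - 29550 = -10638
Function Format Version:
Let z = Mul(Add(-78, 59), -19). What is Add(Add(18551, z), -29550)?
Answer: -10638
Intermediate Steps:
z = 361 (z = Mul(-19, -19) = 361)
Add(Add(18551, z), -29550) = Add(Add(18551, 361), -29550) = Add(18912, -29550) = -10638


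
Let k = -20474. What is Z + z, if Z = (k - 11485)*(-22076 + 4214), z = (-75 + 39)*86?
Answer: 570848562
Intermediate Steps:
z = -3096 (z = -36*86 = -3096)
Z = 570851658 (Z = (-20474 - 11485)*(-22076 + 4214) = -31959*(-17862) = 570851658)
Z + z = 570851658 - 3096 = 570848562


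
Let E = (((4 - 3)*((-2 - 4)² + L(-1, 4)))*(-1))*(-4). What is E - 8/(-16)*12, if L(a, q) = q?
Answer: 166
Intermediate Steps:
E = 160 (E = (((4 - 3)*((-2 - 4)² + 4))*(-1))*(-4) = ((1*((-6)² + 4))*(-1))*(-4) = ((1*(36 + 4))*(-1))*(-4) = ((1*40)*(-1))*(-4) = (40*(-1))*(-4) = -40*(-4) = 160)
E - 8/(-16)*12 = 160 - 8/(-16)*12 = 160 - 8*(-1/16)*12 = 160 + (½)*12 = 160 + 6 = 166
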